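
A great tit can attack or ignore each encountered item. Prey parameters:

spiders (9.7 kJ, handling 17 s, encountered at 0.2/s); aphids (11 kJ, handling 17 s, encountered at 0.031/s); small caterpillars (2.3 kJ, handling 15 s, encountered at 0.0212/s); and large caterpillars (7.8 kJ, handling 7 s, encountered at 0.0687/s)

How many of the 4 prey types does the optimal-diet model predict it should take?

E/h in descending order: large caterpillars 1.11, aphids 0.647, spiders 0.571, small caterpillars 0.153 kJ/s. The optimal diet is the largest prefix of this list for which every included type satisfies E_i/h_i > R on the types above it.
Rate on top 1: 0.3618. aphids: 0.647 > 0.3618 → include.
Rate on top 2: 0.4367. spiders: 0.571 > 0.4367 → include.
Rate on top 3: 0.5209. small caterpillars: 0.153 < 0.5209 → exclude; stop.
Optimal diet: large caterpillars, aphids, spiders — 3 of 4 types.

3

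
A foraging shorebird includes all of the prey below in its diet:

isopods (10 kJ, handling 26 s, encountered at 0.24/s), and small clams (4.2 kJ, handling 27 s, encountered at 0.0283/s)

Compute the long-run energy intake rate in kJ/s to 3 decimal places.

R = Σλ_iE_i / (1 + Σλ_ih_i)
Numerator: 0.24×10 + 0.0283×4.2 = 2.519
Denominator: 1 + 0.24×26 + 0.0283×27 = 8.004
R = 2.519/8.004 = 0.3147 kJ/s

0.315 kJ/s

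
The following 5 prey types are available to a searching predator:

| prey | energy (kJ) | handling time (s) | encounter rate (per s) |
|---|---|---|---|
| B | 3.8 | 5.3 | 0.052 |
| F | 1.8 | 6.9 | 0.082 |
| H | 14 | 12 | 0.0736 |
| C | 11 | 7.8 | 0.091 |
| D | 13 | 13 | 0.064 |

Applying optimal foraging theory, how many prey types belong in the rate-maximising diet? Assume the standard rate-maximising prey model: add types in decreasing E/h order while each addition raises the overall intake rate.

3

Rank by E/h (kJ/s): C 1.41, H 1.17, D 1, B 0.717, F 0.261. Include each in turn until the next type's E/h falls below the running intake rate.
Rate on top 1: 0.5854. H: 1.17 > 0.5854 → include.
Rate on top 2: 0.7834. D: 1 > 0.7834 → include.
Rate on top 3: 0.836. B: 0.717 < 0.836 → exclude; stop.
Optimal diet: C, H, D — 3 of 5 types.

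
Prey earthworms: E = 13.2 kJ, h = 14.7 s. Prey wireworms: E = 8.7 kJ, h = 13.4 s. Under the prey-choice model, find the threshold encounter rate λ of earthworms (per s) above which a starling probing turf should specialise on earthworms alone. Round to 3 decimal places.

The zero-one rule: include wireworms iff E₂/h₂ > λE₁/(1+λh₁). Equality gives the switch point.
λE₁h₂ = E₂ + λE₂h₁ ⇒ λ = E₂/(E₁h₂ − E₂h₁) = 8.7/(176.9 − 127.9) = 0.1776 per s.

0.178 per s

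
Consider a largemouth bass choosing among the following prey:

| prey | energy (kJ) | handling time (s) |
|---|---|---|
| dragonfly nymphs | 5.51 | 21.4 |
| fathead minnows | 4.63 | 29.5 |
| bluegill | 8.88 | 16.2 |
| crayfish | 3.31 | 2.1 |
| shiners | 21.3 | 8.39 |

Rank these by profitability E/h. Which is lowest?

fathead minnows

In descending order of E/h:
shiners: 21.3/8.39 = 2.54 kJ/s
crayfish: 3.31/2.1 = 1.58 kJ/s
bluegill: 8.88/16.2 = 0.548 kJ/s
dragonfly nymphs: 5.51/21.4 = 0.257 kJ/s
fathead minnows: 4.63/29.5 = 0.157 kJ/s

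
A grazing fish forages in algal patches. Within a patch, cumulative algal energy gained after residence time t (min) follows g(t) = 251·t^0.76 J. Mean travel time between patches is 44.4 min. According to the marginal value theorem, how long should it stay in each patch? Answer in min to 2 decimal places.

By the marginal value theorem, leave when the instantaneous gain rate g'(t) equals the habitat-wide average g(t)/(T + t).
g'(t) = 0.76·251·t^-0.24. Setting 0.76·251·t^-0.24 = 251·t^0.76/(44.4+t) gives 0.76(44.4+t) = t, so 0.24·t = 0.76×44.4.
t* = 0.76×44.4/0.24 = 140.6 min.

140.60 min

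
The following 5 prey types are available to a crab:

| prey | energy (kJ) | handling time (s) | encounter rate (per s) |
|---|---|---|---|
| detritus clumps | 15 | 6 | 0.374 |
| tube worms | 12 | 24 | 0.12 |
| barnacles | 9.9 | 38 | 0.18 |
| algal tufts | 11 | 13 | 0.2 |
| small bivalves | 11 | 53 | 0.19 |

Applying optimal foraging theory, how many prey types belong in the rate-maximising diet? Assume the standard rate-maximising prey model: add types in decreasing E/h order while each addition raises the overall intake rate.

Profitabilities (E/h, kJ/s): detritus clumps 2.5, algal tufts 0.846, tube worms 0.5, barnacles 0.261, small bivalves 0.208. Add prey in this order while the next type's profitability exceeds the intake rate on those already taken.
Rate on top 1: 1.729. algal tufts: 0.846 < 1.729 → exclude; stop.
Optimal diet: detritus clumps — 1 of 5 types.

1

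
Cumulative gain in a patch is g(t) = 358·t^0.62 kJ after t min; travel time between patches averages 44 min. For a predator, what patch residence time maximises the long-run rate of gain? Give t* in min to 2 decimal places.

71.79 min

Optimal t* satisfies g'(t*) = g(t*)/(T + t*).
g'(t) = 0.62·358·t^-0.38. Setting 0.62·358·t^-0.38 = 358·t^0.62/(44+t) gives 0.62(44+t) = t, so 0.38·t = 0.62×44.
t* = 0.62×44/0.38 = 71.79 min.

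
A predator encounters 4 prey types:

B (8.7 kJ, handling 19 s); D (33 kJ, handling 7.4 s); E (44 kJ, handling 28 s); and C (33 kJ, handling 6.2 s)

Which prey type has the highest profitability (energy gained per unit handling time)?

C

Profitability E/h (kJ/s): B = 8.7/19 = 0.458, D = 33/7.4 = 4.46, E = 44/28 = 1.57, C = 33/6.2 = 5.32.
Ranked: C > D > E > B.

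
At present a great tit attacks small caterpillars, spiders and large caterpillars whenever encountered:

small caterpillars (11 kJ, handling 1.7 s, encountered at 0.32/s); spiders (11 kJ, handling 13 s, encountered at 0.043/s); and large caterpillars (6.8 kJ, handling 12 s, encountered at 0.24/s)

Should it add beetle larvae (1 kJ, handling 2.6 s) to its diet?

Current rate: (0.32×11 + 0.043×11 + 0.24×6.8)/(1 + 0.32×1.7 + 0.043×13 + 0.24×12) = 1.129 kJ/s.
Profitability of beetle larvae: 1/2.6 = 0.3846 kJ/s.
Since 0.3846 < R, time spent handling beetle larvae is better spent searching.

No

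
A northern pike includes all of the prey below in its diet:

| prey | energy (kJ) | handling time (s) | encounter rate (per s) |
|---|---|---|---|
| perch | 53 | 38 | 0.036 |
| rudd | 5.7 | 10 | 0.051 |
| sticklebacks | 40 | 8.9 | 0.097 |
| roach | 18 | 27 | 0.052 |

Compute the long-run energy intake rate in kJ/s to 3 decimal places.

R = (0.036×53 + 0.051×5.7 + 0.097×40 + 0.052×18) / (1 + 0.036×38 + 0.051×10 + 0.097×8.9 + 0.052×27) = 7.015/5.145 = 1.363 kJ/s.

1.363 kJ/s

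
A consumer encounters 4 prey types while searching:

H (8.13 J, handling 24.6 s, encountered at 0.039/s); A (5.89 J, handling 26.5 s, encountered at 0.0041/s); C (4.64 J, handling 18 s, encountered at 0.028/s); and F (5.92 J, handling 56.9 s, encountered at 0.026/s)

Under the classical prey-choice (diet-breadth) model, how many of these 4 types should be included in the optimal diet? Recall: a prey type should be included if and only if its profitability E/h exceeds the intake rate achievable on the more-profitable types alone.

Profitabilities (E/h, J/s): H 0.33, C 0.258, A 0.222, F 0.104. Add prey in this order while the next type's profitability exceeds the intake rate on those already taken.
Rate on top 1: 0.1618. C: 0.258 > 0.1618 → include.
Rate on top 2: 0.1815. A: 0.222 > 0.1815 → include.
Rate on top 3: 0.1832. F: 0.104 < 0.1832 → exclude; stop.
Optimal diet: H, C, A — 3 of 4 types.

3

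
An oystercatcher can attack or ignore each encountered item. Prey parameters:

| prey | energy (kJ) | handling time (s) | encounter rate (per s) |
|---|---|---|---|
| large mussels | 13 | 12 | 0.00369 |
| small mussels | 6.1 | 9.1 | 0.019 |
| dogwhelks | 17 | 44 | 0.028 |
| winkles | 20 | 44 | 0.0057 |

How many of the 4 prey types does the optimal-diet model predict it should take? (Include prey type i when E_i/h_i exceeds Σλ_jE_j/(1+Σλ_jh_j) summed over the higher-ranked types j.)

4

Profitabilities (E/h, kJ/s): large mussels 1.08, small mussels 0.67, winkles 0.455, dogwhelks 0.386. Add prey in this order while the next type's profitability exceeds the intake rate on those already taken.
Rate on top 1: 0.04594. small mussels: 0.67 > 0.04594 → include.
Rate on top 2: 0.1346. winkles: 0.455 > 0.1346 → include.
Rate on top 3: 0.1893. dogwhelks: 0.386 > 0.1893 → include.
Optimal diet: large mussels, small mussels, winkles, dogwhelks — 4 of 4 types.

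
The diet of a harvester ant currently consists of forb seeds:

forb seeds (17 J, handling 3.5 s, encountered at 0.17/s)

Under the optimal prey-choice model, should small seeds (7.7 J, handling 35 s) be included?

Current rate: (0.17×17)/(1 + 0.17×3.5) = 1.812 J/s.
Profitability of small seeds: 7.7/35 = 0.22 J/s.
Since 0.22 < R, time spent handling small seeds is better spent searching.

No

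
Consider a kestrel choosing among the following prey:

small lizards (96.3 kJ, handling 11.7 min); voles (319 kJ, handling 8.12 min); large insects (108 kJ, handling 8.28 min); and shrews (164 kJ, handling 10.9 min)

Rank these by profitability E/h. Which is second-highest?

Profitability E/h (kJ/min): small lizards = 96.3/11.7 = 8.23, voles = 319/8.12 = 39.3, large insects = 108/8.28 = 13, shrews = 164/10.9 = 15.
Ranked: voles > shrews > large insects > small lizards.

shrews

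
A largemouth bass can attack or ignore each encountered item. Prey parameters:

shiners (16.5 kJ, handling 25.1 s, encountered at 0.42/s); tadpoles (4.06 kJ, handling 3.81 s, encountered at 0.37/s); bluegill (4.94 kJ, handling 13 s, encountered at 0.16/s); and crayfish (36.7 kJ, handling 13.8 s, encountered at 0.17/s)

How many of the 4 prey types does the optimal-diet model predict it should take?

1

E/h in descending order: crayfish 2.66, tadpoles 1.07, shiners 0.657, bluegill 0.38 kJ/s. The optimal diet is the largest prefix of this list for which every included type satisfies E_i/h_i > R on the types above it.
Rate on top 1: 1.865. tadpoles: 1.07 < 1.865 → exclude; stop.
Optimal diet: crayfish — 1 of 4 types.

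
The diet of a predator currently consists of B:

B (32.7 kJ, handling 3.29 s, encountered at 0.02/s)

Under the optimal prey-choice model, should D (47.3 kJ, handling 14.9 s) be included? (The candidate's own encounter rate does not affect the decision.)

Yes

Current rate: (0.02×32.7)/(1 + 0.02×3.29) = 0.6136 kJ/s.
D: E/h = 47.3/14.9 = 3.174 kJ/s.
Since 3.174 > R, including D increases the long-run rate.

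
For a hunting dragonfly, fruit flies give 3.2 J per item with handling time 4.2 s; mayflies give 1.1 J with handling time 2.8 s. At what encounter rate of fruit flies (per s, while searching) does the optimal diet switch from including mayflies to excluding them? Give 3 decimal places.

Drop mayflies once their profitability E₂/h₂ falls below the rate achievable on fruit flies alone: E₂/h₂ = λE₁/(1 + λh₁).
Solve for λ: λE₁h₂ = E₂(1 + λh₁) → λ(E₁h₂ − E₂h₁) = E₂ → λ = E₂/(E₁h₂ − E₂h₁).
λ = 1.1/(3.2×2.8 − 1.1×4.2) = 1.1/4.34 = 0.2535 per s.

0.253 per s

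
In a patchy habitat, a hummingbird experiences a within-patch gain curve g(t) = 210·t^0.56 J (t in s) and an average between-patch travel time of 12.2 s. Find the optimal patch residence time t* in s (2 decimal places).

15.53 s

By the marginal value theorem, leave when the instantaneous gain rate g'(t) equals the habitat-wide average g(t)/(T + t).
g'(t) = 0.56·210·t^-0.44. Setting 0.56·210·t^-0.44 = 210·t^0.56/(12.2+t) gives 0.56(12.2+t) = t, so 0.44·t = 0.56×12.2.
t* = 0.56×12.2/0.44 = 15.53 s.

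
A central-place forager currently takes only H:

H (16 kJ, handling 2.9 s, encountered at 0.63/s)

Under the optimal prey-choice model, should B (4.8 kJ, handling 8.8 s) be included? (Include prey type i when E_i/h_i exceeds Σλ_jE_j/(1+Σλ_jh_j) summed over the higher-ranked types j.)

No

Intake rate on the current diet: R = (0.63×16) / (1 + 0.63×2.9) = 10.08/2.827 = 3.566 kJ/s.
B: E/h = 4.8/8.8 = 0.5455 kJ/s.
Since 0.5455 < R, time spent handling B is better spent searching.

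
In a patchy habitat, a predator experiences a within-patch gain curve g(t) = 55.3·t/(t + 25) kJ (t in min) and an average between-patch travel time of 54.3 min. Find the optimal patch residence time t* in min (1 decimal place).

36.8 min

Optimal t* satisfies g'(t*) = g(t*)/(T + t*).
g'(t) = 55.3·25/(t + 25)². Setting 55.3·25/(t+25)² = 55.3t/[(t+25)(54.3+t)] gives 25(54.3+t) = t(t+25), so t² = 25×54.3 = 1358.
t* = √1358 = 36.84 min.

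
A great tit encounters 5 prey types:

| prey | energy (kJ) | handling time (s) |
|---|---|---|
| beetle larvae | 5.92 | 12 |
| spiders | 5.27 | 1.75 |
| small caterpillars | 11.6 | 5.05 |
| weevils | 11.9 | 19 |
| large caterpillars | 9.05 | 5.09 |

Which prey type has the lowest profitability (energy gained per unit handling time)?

beetle larvae

Profitability E/h (kJ/s): beetle larvae = 5.92/12 = 0.493, spiders = 5.27/1.75 = 3.01, small caterpillars = 11.6/5.05 = 2.3, weevils = 11.9/19 = 0.626, large caterpillars = 9.05/5.09 = 1.78.
Ranked: spiders > small caterpillars > large caterpillars > weevils > beetle larvae.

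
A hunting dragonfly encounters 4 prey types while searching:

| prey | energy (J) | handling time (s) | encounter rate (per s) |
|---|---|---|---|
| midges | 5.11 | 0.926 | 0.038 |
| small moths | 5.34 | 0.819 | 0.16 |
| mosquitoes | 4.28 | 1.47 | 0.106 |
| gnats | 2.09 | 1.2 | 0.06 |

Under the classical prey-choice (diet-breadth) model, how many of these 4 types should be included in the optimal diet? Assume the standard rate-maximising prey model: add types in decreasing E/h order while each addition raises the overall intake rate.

4

E/h in descending order: small moths 6.52, midges 5.52, mosquitoes 2.91, gnats 1.74 J/s. The optimal diet is the largest prefix of this list for which every included type satisfies E_i/h_i > R on the types above it.
Rate on top 1: 0.7554. midges: 5.52 > 0.7554 → include.
Rate on top 2: 0.8991. mosquitoes: 2.91 > 0.8991 → include.
Rate on top 3: 1.136. gnats: 1.74 > 1.136 → include.
Optimal diet: small moths, midges, mosquitoes, gnats — 4 of 4 types.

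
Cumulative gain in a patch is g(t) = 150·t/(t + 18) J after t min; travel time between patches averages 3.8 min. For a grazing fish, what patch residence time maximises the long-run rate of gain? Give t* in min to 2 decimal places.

8.27 min

By the marginal value theorem, leave when the instantaneous gain rate g'(t) equals the habitat-wide average g(t)/(T + t).
g'(t) = 150·18/(t + 18)². Setting 150·18/(t+18)² = 150t/[(t+18)(3.8+t)] gives 18(3.8+t) = t(t+18), so t² = 18×3.8 = 68.4.
t* = √68.4 = 8.27 min.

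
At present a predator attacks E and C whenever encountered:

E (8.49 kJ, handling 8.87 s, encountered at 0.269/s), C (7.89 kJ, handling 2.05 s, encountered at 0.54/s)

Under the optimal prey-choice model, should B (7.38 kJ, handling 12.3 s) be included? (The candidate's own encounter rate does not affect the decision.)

Current rate: (0.269×8.49 + 0.54×7.89)/(1 + 0.269×8.87 + 0.54×2.05) = 1.457 kJ/s.
Profitability of B: 7.38/12.3 = 0.6 kJ/s.
0.6 < 1.457, so adding B would lower the average — exclude it.

No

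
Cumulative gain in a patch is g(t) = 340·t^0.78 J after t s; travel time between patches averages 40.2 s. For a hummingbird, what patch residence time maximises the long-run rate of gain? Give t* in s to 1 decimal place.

142.5 s

Optimal t* satisfies g'(t*) = g(t*)/(T + t*).
g'(t) = 0.78·340·t^-0.22. Setting 0.78·340·t^-0.22 = 340·t^0.78/(40.2+t) gives 0.78(40.2+t) = t, so 0.22·t = 0.78×40.2.
t* = 0.78×40.2/0.22 = 142.5 s.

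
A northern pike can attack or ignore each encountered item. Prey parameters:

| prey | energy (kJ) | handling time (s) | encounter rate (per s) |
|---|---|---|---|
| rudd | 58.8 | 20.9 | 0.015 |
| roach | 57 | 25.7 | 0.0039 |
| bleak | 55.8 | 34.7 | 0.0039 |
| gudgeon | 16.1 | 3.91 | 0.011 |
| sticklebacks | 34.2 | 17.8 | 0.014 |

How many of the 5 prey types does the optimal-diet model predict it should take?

Profitabilities (E/h, kJ/s): gudgeon 4.12, rudd 2.81, roach 2.22, sticklebacks 1.92, bleak 1.61. Add prey in this order while the next type's profitability exceeds the intake rate on those already taken.
Rate on top 1: 0.1698. rudd: 2.81 > 0.1698 → include.
Rate on top 2: 0.7808. roach: 2.22 > 0.7808 → include.
Rate on top 3: 0.8796. sticklebacks: 1.92 > 0.8796 → include.
Rate on top 4: 1.032. bleak: 1.61 > 1.032 → include.
Optimal diet: gudgeon, rudd, roach, sticklebacks, bleak — 5 of 5 types.

5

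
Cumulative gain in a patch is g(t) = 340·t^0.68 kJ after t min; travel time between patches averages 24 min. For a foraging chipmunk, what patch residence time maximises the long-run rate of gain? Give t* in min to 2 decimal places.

Maximise g(t)/(T+t): set derivative to zero → g'(t)(T+t) = g(t).
g'(t) = 0.68·340·t^-0.32. Setting 0.68·340·t^-0.32 = 340·t^0.68/(24+t) gives 0.68(24+t) = t, so 0.32·t = 0.68×24.
t* = 0.68×24/0.32 = 51 min.

51.00 min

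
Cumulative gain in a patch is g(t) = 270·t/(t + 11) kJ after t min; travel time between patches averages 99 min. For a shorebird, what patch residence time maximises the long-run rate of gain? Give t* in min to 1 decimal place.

Maximise g(t)/(T+t): set derivative to zero → g'(t)(T+t) = g(t).
g'(t) = 270·11/(t + 11)². Setting 270·11/(t+11)² = 270t/[(t+11)(99+t)] gives 11(99+t) = t(t+11), so t² = 11×99 = 1089.
t* = √1089 = 33 min.

33.0 min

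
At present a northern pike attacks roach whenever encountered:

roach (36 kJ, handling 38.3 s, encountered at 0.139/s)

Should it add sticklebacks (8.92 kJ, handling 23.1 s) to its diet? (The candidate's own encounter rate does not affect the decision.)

Current rate: (0.139×36)/(1 + 0.139×38.3) = 0.7913 kJ/s.
sticklebacks: E/h = 8.92/23.1 = 0.3861 kJ/s.
0.3861 < 0.7913, so adding sticklebacks would lower the average — exclude it.

No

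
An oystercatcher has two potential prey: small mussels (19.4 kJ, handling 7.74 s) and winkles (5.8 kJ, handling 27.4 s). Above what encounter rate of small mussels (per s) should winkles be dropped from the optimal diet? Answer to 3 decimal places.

Drop winkles once their profitability E₂/h₂ falls below the rate achievable on small mussels alone: E₂/h₂ = λE₁/(1 + λh₁).
Solve for λ: λE₁h₂ = E₂(1 + λh₁) → λ(E₁h₂ − E₂h₁) = E₂ → λ = E₂/(E₁h₂ − E₂h₁).
λ = 5.8/(19.4×27.4 − 5.8×7.74) = 5.8/486.7 = 0.01192 per s.

0.012 per s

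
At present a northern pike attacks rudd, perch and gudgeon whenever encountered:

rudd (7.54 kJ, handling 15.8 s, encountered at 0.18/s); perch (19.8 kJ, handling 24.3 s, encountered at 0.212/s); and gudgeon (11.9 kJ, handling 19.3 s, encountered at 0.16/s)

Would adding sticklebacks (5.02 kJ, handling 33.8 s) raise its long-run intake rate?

No

Intake rate on the current diet: R = (0.18×7.54 + 0.212×19.8 + 0.16×11.9) / (1 + 0.18×15.8 + 0.212×24.3 + 0.16×19.3) = 7.459/12.08 = 0.6173 kJ/s.
Profitability of sticklebacks: 5.02/33.8 = 0.1485 kJ/s.
Since 0.1485 < R, time spent handling sticklebacks is better spent searching.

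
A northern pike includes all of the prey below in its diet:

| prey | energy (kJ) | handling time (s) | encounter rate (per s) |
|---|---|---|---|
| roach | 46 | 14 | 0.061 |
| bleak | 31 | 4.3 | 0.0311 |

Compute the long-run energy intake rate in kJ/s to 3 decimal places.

1.897 kJ/s

Energy encountered per unit search time: 0.061×46 + 0.0311×31 = 3.77 kJ/s.
Handling time per unit search time: 0.061×14 + 0.0311×4.3 = 0.9877.
Rate = 3.77/(1 + 0.9877) = 1.897 kJ/s.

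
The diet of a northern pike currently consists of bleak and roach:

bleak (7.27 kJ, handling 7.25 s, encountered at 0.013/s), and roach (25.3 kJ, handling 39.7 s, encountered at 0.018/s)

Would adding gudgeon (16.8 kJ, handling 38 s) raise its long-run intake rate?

Yes

Current rate: (0.013×7.27 + 0.018×25.3)/(1 + 0.013×7.25 + 0.018×39.7) = 0.304 kJ/s.
gudgeon: E/h = 16.8/38 = 0.4421 kJ/s.
0.4421 > 0.304, so adding gudgeon raises the average — include it.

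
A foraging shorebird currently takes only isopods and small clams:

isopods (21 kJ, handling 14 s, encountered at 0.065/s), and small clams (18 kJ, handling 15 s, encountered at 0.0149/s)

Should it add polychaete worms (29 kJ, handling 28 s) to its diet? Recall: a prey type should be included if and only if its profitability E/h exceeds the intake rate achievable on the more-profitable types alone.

Yes

On isopods and small clams alone, R = ΣλE/(1+Σλh) = 1.633/2.133 = 0.7655 kJ/s.
Profitability of polychaete worms: 29/28 = 1.036 kJ/s.
Since 1.036 > R, including polychaete worms increases the long-run rate.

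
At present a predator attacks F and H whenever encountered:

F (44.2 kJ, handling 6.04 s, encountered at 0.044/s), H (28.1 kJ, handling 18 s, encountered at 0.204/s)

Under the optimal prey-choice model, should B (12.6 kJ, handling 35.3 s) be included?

Intake rate on the current diet: R = (0.044×44.2 + 0.204×28.1) / (1 + 0.044×6.04 + 0.204×18) = 7.677/4.938 = 1.555 kJ/s.
Profitability of B: 12.6/35.3 = 0.3569 kJ/s.
Since 0.3569 < R, time spent handling B is better spent searching.

No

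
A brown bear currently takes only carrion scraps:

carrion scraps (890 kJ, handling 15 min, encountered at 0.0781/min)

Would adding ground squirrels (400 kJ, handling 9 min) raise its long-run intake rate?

On carrion scraps alone, R = ΣλE/(1+Σλh) = 69.51/2.171 = 32.01 kJ/min.
Profitability of ground squirrels: 400/9 = 44.44 kJ/min.
44.44 > 32.01, so adding ground squirrels raises the average — include it.

Yes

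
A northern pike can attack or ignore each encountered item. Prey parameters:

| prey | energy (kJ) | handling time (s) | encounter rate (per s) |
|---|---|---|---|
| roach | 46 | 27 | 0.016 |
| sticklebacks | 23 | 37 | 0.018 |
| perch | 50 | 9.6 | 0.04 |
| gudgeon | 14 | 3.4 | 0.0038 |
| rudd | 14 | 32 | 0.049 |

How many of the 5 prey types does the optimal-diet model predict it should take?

3

Profitabilities (E/h, kJ/s): perch 5.21, gudgeon 4.12, roach 1.7, sticklebacks 0.622, rudd 0.438. Add prey in this order while the next type's profitability exceeds the intake rate on those already taken.
Rate on top 1: 1.445. gudgeon: 4.12 > 1.445 → include.
Rate on top 2: 1.47. roach: 1.7 > 1.47 → include.
Rate on top 3: 1.525. sticklebacks: 0.622 < 1.525 → exclude; stop.
Optimal diet: perch, gudgeon, roach — 3 of 5 types.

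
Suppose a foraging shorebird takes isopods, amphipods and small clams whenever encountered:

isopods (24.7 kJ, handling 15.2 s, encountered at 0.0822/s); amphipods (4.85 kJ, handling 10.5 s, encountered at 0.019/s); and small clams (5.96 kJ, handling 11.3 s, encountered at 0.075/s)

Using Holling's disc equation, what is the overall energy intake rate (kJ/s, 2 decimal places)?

0.78 kJ/s

R = Σλ_iE_i / (1 + Σλ_ih_i)
Numerator: 0.0822×24.7 + 0.019×4.85 + 0.075×5.96 = 2.569
Denominator: 1 + 0.0822×15.2 + 0.019×10.5 + 0.075×11.3 = 3.296
R = 2.569/3.296 = 0.7795 kJ/s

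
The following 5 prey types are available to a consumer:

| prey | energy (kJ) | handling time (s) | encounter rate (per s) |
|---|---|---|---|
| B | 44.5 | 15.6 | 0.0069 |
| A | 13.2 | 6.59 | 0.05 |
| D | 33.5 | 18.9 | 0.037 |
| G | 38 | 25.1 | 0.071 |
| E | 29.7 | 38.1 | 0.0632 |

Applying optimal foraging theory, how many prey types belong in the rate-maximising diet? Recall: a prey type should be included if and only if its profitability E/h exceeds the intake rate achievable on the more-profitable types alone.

4

Rank by E/h (kJ/s): B 2.85, A 2, D 1.77, G 1.51, E 0.78. Include each in turn until the next type's E/h falls below the running intake rate.
Rate on top 1: 0.2772. A: 2 > 0.2772 → include.
Rate on top 2: 0.6729. D: 1.77 > 0.6729 → include.
Rate on top 3: 1.033. G: 1.51 > 1.033 → include.
Rate on top 4: 1.252. E: 0.78 < 1.252 → exclude; stop.
Optimal diet: B, A, D, G — 4 of 5 types.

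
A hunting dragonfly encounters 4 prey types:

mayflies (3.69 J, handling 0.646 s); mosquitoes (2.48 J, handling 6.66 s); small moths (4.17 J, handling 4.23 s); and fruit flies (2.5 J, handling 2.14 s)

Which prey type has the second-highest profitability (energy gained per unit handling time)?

Profitability E/h (J/s): mayflies = 3.69/0.646 = 5.71, mosquitoes = 2.48/6.66 = 0.372, small moths = 4.17/4.23 = 0.986, fruit flies = 2.5/2.14 = 1.17.
Ranked: mayflies > fruit flies > small moths > mosquitoes.

fruit flies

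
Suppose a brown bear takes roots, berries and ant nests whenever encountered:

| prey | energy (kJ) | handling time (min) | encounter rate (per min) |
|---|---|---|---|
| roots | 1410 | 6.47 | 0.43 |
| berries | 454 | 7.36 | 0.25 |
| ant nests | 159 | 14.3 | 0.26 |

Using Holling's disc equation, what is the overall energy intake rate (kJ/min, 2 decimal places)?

81.49 kJ/min

Energy encountered per unit search time: 0.43×1410 + 0.25×454 + 0.26×159 = 761.1 kJ/min.
Handling time per unit search time: 0.43×6.47 + 0.25×7.36 + 0.26×14.3 = 8.34.
Rate = 761.1/(1 + 8.34) = 81.49 kJ/min.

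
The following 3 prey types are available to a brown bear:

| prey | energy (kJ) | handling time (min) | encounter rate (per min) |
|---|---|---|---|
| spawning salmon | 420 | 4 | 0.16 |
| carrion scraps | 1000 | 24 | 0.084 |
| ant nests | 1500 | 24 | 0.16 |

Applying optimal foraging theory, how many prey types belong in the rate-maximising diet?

2

E/h in descending order: spawning salmon 105, ant nests 62.5, carrion scraps 41.7 kJ/min. The optimal diet is the largest prefix of this list for which every included type satisfies E_i/h_i > R on the types above it.
Rate on top 1: 40.98. ant nests: 62.5 > 40.98 → include.
Rate on top 2: 56.06. carrion scraps: 41.7 < 56.06 → exclude; stop.
Optimal diet: spawning salmon, ant nests — 2 of 3 types.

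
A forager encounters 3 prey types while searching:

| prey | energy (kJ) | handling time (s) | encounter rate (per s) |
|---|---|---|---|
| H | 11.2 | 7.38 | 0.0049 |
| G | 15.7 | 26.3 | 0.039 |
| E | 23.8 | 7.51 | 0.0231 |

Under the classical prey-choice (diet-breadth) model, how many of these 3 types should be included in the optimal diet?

3

Rank by E/h (kJ/s): E 3.17, H 1.52, G 0.597. Include each in turn until the next type's E/h falls below the running intake rate.
Rate on top 1: 0.4685. H: 1.52 > 0.4685 → include.
Rate on top 2: 0.4999. G: 0.597 > 0.4999 → include.
Optimal diet: E, H, G — 3 of 3 types.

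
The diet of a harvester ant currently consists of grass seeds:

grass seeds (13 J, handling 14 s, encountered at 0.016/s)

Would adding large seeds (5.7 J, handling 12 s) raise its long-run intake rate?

Yes

On grass seeds alone, R = ΣλE/(1+Σλh) = 0.208/1.224 = 0.1699 J/s.
Profitability of large seeds: 5.7/12 = 0.475 J/s.
0.475 > 0.1699, so adding large seeds raises the average — include it.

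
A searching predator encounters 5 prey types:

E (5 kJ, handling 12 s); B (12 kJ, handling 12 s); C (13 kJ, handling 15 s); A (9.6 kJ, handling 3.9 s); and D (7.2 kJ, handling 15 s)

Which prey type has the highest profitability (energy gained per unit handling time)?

Profitability E/h (kJ/s): E = 5/12 = 0.417, B = 12/12 = 1, C = 13/15 = 0.867, A = 9.6/3.9 = 2.46, D = 7.2/15 = 0.48.
Ranked: A > B > C > D > E.

A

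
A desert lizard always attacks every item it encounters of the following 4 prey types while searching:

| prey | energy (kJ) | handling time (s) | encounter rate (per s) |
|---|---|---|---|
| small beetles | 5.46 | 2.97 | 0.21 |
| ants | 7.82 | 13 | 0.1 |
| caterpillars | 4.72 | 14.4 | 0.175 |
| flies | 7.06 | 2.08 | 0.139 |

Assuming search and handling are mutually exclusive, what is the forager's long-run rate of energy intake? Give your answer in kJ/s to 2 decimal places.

0.65 kJ/s

R = Σλ_iE_i / (1 + Σλ_ih_i)
Numerator: 0.21×5.46 + 0.1×7.82 + 0.175×4.72 + 0.139×7.06 = 3.736
Denominator: 1 + 0.21×2.97 + 0.1×13 + 0.175×14.4 + 0.139×2.08 = 5.733
R = 3.736/5.733 = 0.6517 kJ/s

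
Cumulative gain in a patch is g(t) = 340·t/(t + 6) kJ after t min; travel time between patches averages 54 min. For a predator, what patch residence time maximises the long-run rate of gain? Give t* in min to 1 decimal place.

Optimal t* satisfies g'(t*) = g(t*)/(T + t*).
g'(t) = 340·6/(t + 6)². Setting 340·6/(t+6)² = 340t/[(t+6)(54+t)] gives 6(54+t) = t(t+6), so t² = 6×54 = 324.
t* = √324 = 18 min.

18.0 min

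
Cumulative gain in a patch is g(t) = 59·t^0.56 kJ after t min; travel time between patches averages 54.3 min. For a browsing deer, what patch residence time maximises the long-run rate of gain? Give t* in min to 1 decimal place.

Optimal t* satisfies g'(t*) = g(t*)/(T + t*).
g'(t) = 0.56·59·t^-0.44. Setting 0.56·59·t^-0.44 = 59·t^0.56/(54.3+t) gives 0.56(54.3+t) = t, so 0.44·t = 0.56×54.3.
t* = 0.56×54.3/0.44 = 69.11 min.

69.1 min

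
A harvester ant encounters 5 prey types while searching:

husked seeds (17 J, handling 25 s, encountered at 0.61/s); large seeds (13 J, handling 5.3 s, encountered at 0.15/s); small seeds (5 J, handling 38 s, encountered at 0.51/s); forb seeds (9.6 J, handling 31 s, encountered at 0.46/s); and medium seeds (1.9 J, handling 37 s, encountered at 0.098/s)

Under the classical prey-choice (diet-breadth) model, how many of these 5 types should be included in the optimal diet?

1

Rank by E/h (J/s): large seeds 2.45, husked seeds 0.68, forb seeds 0.31, small seeds 0.132, medium seeds 0.0514. Include each in turn until the next type's E/h falls below the running intake rate.
Rate on top 1: 1.086. husked seeds: 0.68 < 1.086 → exclude; stop.
Optimal diet: large seeds — 1 of 5 types.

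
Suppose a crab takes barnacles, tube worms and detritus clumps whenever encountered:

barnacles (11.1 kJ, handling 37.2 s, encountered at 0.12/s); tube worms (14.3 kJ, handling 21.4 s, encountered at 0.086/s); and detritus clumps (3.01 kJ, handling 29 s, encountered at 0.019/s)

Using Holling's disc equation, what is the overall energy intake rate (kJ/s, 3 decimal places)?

0.333 kJ/s

R = (0.12×11.1 + 0.086×14.3 + 0.019×3.01) / (1 + 0.12×37.2 + 0.086×21.4 + 0.019×29) = 2.619/7.855 = 0.3334 kJ/s.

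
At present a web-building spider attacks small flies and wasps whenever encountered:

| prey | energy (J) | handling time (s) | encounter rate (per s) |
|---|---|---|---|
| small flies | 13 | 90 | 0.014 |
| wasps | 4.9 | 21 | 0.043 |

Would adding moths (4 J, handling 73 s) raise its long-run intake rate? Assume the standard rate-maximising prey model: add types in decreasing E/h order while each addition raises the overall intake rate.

Intake rate on the current diet: R = (0.014×13 + 0.043×4.9) / (1 + 0.014×90 + 0.043×21) = 0.3927/3.163 = 0.1242 J/s.
moths: E/h = 4/73 = 0.05479 J/s.
0.05479 < 0.1242, so adding moths would lower the average — exclude it.

No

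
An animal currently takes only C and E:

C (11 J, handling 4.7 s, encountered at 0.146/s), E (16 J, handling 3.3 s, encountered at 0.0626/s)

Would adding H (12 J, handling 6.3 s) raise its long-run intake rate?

On C and E alone, R = ΣλE/(1+Σλh) = 2.608/1.893 = 1.378 J/s.
H: E/h = 12/6.3 = 1.905 J/s.
Since 1.905 > R, including H increases the long-run rate.

Yes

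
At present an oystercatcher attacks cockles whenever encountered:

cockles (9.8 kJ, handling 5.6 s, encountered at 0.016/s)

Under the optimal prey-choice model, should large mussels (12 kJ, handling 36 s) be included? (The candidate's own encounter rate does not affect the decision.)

On cockles alone, R = ΣλE/(1+Σλh) = 0.1568/1.09 = 0.1439 kJ/s.
large mussels: E/h = 12/36 = 0.3333 kJ/s.
0.3333 > 0.1439, so adding large mussels raises the average — include it.

Yes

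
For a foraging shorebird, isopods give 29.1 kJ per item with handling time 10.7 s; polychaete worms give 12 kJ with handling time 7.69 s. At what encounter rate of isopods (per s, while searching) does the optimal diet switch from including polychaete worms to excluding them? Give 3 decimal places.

0.126 per s

At the threshold, the rate on isopods alone equals the profitability of polychaete worms: λ·29.1/(1 + λ·10.7) = 12/7.69 = 1.56.
Rearranging, λ(29.1 − 1.56×10.7) = 1.56, so λ = 1.56/12.4 = 0.1258 per s.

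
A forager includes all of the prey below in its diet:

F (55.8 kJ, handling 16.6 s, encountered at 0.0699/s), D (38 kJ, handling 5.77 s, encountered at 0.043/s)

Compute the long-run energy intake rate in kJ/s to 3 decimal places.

2.298 kJ/s

Energy encountered per unit search time: 0.0699×55.8 + 0.043×38 = 5.534 kJ/s.
Handling time per unit search time: 0.0699×16.6 + 0.043×5.77 = 1.408.
Rate = 5.534/(1 + 1.408) = 2.298 kJ/s.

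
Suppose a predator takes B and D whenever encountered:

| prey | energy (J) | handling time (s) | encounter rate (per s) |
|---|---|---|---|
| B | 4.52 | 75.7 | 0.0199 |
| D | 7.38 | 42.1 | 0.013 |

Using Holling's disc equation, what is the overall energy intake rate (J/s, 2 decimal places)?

R = Σλ_iE_i / (1 + Σλ_ih_i)
Numerator: 0.0199×4.52 + 0.013×7.38 = 0.1859
Denominator: 1 + 0.0199×75.7 + 0.013×42.1 = 3.054
R = 0.1859/3.054 = 0.06087 J/s

0.06 J/s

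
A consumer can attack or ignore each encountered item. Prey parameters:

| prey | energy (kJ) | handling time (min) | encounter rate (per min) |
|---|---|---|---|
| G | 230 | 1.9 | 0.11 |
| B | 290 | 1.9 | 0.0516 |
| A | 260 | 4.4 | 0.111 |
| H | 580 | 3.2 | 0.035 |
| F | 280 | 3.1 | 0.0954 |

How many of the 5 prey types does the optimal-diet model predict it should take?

5

Rank by E/h (kJ/min): H 181, B 153, G 121, F 90.3, A 59.1. Include each in turn until the next type's E/h falls below the running intake rate.
Rate on top 1: 18.26. B: 153 > 18.26 → include.
Rate on top 2: 29.14. G: 121 > 29.14 → include.
Rate on top 3: 42.68. F: 90.3 > 42.68 → include.
Rate on top 4: 50.9. A: 59.1 > 50.9 → include.
Optimal diet: H, B, G, F, A — 5 of 5 types.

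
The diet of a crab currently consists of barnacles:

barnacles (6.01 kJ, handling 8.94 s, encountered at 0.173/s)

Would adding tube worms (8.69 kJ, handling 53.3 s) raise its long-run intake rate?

Intake rate on the current diet: R = (0.173×6.01) / (1 + 0.173×8.94) = 1.04/2.547 = 0.4083 kJ/s.
Profitability of tube worms: 8.69/53.3 = 0.163 kJ/s.
Since 0.163 < R, time spent handling tube worms is better spent searching.

No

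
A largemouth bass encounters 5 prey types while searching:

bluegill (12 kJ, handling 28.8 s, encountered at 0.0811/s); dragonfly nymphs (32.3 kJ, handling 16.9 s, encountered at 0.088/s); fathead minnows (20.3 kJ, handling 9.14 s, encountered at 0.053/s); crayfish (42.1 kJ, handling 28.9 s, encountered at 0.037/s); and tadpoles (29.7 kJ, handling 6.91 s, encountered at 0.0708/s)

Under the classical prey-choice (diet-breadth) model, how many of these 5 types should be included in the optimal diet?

E/h in descending order: tadpoles 4.3, fathead minnows 2.22, dragonfly nymphs 1.91, crayfish 1.46, bluegill 0.417 kJ/s. The optimal diet is the largest prefix of this list for which every included type satisfies E_i/h_i > R on the types above it.
Rate on top 1: 1.412. fathead minnows: 2.22 > 1.412 → include.
Rate on top 2: 1.611. dragonfly nymphs: 1.91 > 1.611 → include.
Rate on top 3: 1.74. crayfish: 1.46 < 1.74 → exclude; stop.
Optimal diet: tadpoles, fathead minnows, dragonfly nymphs — 3 of 5 types.

3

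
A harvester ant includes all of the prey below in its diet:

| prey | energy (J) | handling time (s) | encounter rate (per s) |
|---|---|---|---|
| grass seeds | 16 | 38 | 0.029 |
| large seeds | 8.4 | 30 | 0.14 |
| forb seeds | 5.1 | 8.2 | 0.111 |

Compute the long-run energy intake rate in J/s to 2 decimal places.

0.31 J/s

R = Σλ_iE_i / (1 + Σλ_ih_i)
Numerator: 0.029×16 + 0.14×8.4 + 0.111×5.1 = 2.206
Denominator: 1 + 0.029×38 + 0.14×30 + 0.111×8.2 = 7.212
R = 2.206/7.212 = 0.3059 J/s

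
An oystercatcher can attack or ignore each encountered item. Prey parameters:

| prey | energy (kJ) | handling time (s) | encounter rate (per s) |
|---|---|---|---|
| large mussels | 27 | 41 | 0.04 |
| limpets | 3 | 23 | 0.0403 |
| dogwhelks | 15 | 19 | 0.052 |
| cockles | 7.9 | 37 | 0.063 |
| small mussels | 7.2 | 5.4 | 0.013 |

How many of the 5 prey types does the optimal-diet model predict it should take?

Rank by E/h (kJ/s): small mussels 1.33, dogwhelks 0.789, large mussels 0.659, cockles 0.214, limpets 0.13. Include each in turn until the next type's E/h falls below the running intake rate.
Rate on top 1: 0.08746. dogwhelks: 0.789 > 0.08746 → include.
Rate on top 2: 0.4244. large mussels: 0.659 > 0.4244 → include.
Rate on top 3: 0.5283. cockles: 0.214 < 0.5283 → exclude; stop.
Optimal diet: small mussels, dogwhelks, large mussels — 3 of 5 types.

3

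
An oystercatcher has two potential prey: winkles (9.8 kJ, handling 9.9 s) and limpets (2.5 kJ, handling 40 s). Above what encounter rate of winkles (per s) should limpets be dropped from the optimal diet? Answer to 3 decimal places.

The zero-one rule: include limpets iff E₂/h₂ > λE₁/(1+λh₁). Equality gives the switch point.
λE₁h₂ = E₂ + λE₂h₁ ⇒ λ = E₂/(E₁h₂ − E₂h₁) = 2.5/(392 − 24.75) = 0.006807 per s.

0.007 per s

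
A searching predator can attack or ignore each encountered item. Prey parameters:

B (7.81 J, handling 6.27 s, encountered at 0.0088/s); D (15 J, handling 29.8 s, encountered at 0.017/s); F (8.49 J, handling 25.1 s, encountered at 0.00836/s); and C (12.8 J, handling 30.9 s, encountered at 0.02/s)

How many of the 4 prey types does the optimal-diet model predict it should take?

Profitabilities (E/h, J/s): B 1.25, D 0.503, C 0.414, F 0.338. Add prey in this order while the next type's profitability exceeds the intake rate on those already taken.
Rate on top 1: 0.06513. D: 0.503 > 0.06513 → include.
Rate on top 2: 0.2073. C: 0.414 > 0.2073 → include.
Rate on top 3: 0.266. F: 0.338 > 0.266 → include.
Optimal diet: B, D, C, F — 4 of 4 types.

4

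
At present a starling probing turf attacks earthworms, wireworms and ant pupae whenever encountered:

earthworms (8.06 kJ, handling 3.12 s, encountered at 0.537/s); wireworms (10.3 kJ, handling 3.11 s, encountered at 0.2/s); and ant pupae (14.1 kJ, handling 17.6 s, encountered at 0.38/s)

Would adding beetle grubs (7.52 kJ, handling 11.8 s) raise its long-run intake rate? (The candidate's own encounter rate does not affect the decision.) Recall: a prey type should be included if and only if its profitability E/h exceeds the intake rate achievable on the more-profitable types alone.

Intake rate on the current diet: R = (0.537×8.06 + 0.2×10.3 + 0.38×14.1) / (1 + 0.537×3.12 + 0.2×3.11 + 0.38×17.6) = 11.75/9.985 = 1.176 kJ/s.
beetle grubs: E/h = 7.52/11.8 = 0.6373 kJ/s.
Since 0.6373 < R, time spent handling beetle grubs is better spent searching.

No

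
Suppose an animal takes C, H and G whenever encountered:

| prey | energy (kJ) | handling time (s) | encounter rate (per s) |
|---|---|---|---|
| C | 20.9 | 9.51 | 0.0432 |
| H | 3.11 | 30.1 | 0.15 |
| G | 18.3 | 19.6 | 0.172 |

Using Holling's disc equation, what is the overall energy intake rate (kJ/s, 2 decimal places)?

0.49 kJ/s

R = Σλ_iE_i / (1 + Σλ_ih_i)
Numerator: 0.0432×20.9 + 0.15×3.11 + 0.172×18.3 = 4.517
Denominator: 1 + 0.0432×9.51 + 0.15×30.1 + 0.172×19.6 = 9.297
R = 4.517/9.297 = 0.4859 kJ/s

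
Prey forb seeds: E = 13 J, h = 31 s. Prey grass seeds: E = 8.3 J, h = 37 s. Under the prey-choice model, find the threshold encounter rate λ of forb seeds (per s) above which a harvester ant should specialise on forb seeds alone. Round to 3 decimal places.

At the threshold, the rate on forb seeds alone equals the profitability of grass seeds: λ·13/(1 + λ·31) = 8.3/37 = 0.2243.
Rearranging, λ(13 − 0.2243×31) = 0.2243, so λ = 0.2243/6.046 = 0.0371 per s.

0.037 per s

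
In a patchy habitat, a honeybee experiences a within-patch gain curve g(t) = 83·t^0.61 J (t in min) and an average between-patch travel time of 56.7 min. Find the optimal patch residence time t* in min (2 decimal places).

88.68 min

Maximise g(t)/(T+t): set derivative to zero → g'(t)(T+t) = g(t).
g'(t) = 0.61·83·t^-0.39. Setting 0.61·83·t^-0.39 = 83·t^0.61/(56.7+t) gives 0.61(56.7+t) = t, so 0.39·t = 0.61×56.7.
t* = 0.61×56.7/0.39 = 88.68 min.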